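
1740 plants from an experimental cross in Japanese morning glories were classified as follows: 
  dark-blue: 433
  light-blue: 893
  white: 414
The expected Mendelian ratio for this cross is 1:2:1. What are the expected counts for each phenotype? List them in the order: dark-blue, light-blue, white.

435, 870, 435

Total ratio parts = 4. Expected numbers out of 1740:
  dark-blue: 1740 × 1/4 = 435
  light-blue: 1740 × 2/4 = 870
  white: 1740 × 1/4 = 435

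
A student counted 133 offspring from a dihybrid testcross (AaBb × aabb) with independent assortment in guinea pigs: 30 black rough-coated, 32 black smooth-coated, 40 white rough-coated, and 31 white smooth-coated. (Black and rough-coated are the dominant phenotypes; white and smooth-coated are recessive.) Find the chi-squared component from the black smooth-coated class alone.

A dihybrid testcross with independent assortment gives a 1:1:1:1 ratio.
Under the 1:1:1:1 hypothesis (Σ ratio = 4, N = 133):
  black rough-coated: 133 × 1/4 = 33.25
  black smooth-coated: 133 × 1/4 = 33.25
  white rough-coated: 133 × 1/4 = 33.25
  white smooth-coated: 133 × 1/4 = 33.25
Contribution of black smooth-coated: (32 − 33.25)² / 33.25 = 0.0470

0.047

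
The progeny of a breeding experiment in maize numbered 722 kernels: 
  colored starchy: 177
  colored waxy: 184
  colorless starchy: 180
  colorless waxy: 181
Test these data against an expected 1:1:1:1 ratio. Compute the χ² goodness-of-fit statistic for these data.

Total ratio parts = 4. Expected numbers out of 722:
  colored starchy: 722 × 1/4 = 180.5
  colored waxy: 722 × 1/4 = 180.5
  colorless starchy: 722 × 1/4 = 180.5
  colorless waxy: 722 × 1/4 = 180.5
χ² = Σ (O − E)² / E
  colored starchy: (177 − 180.5)² / 180.5 = 0.0679
  colored waxy: (184 − 180.5)² / 180.5 = 0.0679
  colorless starchy: (180 − 180.5)² / 180.5 = 0.0014
  colorless waxy: (181 − 180.5)² / 180.5 = 0.0014
χ² = 0.0679 + 0.0679 + 0.0014 + 0.0014 = 0.1386 ≈ 0.139

0.139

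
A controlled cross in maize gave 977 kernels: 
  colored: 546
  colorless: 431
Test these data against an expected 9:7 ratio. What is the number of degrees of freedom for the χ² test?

1

A goodness-of-fit test with 2 phenotype classes has df = 2 − 1 = 1.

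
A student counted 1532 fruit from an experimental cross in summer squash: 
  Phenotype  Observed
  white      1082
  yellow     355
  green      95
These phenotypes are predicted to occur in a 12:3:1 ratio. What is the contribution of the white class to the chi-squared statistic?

3.907

Expected counts for N = 1532 under a 12:3:1 ratio (total parts = 16):
  white: 1532 × 12/16 = 1149
  yellow: 1532 × 3/16 = 287.25
  green: 1532 × 1/16 = 95.75
Contribution of white: (1082 − 1149)² / 1149 = 3.9069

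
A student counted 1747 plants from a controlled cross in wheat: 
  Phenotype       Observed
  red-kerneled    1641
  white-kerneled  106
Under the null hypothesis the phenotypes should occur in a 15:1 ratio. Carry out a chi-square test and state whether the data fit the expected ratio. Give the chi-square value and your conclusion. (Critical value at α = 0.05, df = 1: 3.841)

Expected counts for N = 1747 under a 15:1 ratio (total parts = 16):
  red-kerneled: 1747 × 15/16 = 1637.8125
  white-kerneled: 1747 × 1/16 = 109.1875
χ² = Σ (O − E)² / E
  red-kerneled: (1641 − 1637.8125)² / 1637.8125 = 0.0062
  white-kerneled: (106 − 109.1875)² / 109.1875 = 0.0931
χ² = 0.0062 + 0.0931 = 0.0993 ≈ 0.099
Degrees of freedom = 2 − 1 = 1; critical value at α = 0.05 is 3.841.
Since 0.099 < 3.841, we fail to reject the null hypothesis — the data are consistent with the 15:1 ratio.

0.099; consistent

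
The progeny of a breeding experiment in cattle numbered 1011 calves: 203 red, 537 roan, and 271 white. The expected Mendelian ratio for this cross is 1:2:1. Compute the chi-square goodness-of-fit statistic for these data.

13.073

Under the 1:2:1 hypothesis (Σ ratio = 4, N = 1011):
  red: 1011 × 1/4 = 252.75
  roan: 1011 × 2/4 = 505.5
  white: 1011 × 1/4 = 252.75
χ² = Σ (O − E)² / E
  red: (203 − 252.75)² / 252.75 = 9.7925
  roan: (537 − 505.5)² / 505.5 = 1.9629
  white: (271 − 252.75)² / 252.75 = 1.3178
χ² = 9.7925 + 1.9629 + 1.3178 = 13.0732 ≈ 13.073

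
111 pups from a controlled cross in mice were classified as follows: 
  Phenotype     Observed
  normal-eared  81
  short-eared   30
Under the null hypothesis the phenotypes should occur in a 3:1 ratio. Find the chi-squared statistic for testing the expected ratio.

Under the 3:1 hypothesis (Σ ratio = 4, N = 111):
  normal-eared: 111 × 3/4 = 83.25
  short-eared: 111 × 1/4 = 27.75
χ² = Σ (O − E)² / E
  normal-eared: (81 − 83.25)² / 83.25 = 0.0608
  short-eared: (30 − 27.75)² / 27.75 = 0.1824
χ² = 0.0608 + 0.1824 = 0.2432 ≈ 0.243

0.243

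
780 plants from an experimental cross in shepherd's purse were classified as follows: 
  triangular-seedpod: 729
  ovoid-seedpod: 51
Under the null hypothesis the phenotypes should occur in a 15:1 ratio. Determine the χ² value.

Under the 15:1 hypothesis (Σ ratio = 16, N = 780):
  triangular-seedpod: 780 × 15/16 = 731.25
  ovoid-seedpod: 780 × 1/16 = 48.75
χ² = Σ (O − E)² / E
  triangular-seedpod: (729 − 731.25)² / 731.25 = 0.0069
  ovoid-seedpod: (51 − 48.75)² / 48.75 = 0.1038
χ² = 0.0069 + 0.1038 = 0.1107 ≈ 0.111

0.111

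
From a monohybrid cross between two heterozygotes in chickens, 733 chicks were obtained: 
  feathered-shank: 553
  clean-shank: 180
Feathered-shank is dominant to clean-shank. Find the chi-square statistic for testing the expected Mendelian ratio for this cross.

For a monohybrid cross between heterozygotes with complete dominance, the expected phenotypic ratio is 3:1.
Expected counts for N = 733 under a 3:1 ratio (total parts = 4):
  feathered-shank: 733 × 3/4 = 549.75
  clean-shank: 733 × 1/4 = 183.25
χ² = Σ (O − E)² / E
  feathered-shank: (553 − 549.75)² / 549.75 = 0.0192
  clean-shank: (180 − 183.25)² / 183.25 = 0.0576
χ² = 0.0192 + 0.0576 = 0.0768 ≈ 0.077

0.077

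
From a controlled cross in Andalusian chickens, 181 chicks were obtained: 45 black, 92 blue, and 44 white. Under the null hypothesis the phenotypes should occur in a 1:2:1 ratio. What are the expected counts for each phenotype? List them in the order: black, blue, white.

Total ratio parts = 4. Expected numbers out of 181:
  black: 181 × 1/4 = 45.25
  blue: 181 × 2/4 = 90.5
  white: 181 × 1/4 = 45.25

45.25, 90.5, 45.25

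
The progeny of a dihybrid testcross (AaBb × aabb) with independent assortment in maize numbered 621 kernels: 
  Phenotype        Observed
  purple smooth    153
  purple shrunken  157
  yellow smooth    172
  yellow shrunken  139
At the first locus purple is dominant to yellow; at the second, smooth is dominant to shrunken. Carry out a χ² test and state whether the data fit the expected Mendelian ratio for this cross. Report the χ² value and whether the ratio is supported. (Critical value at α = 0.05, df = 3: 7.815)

A dihybrid testcross with independent assortment gives a 1:1:1:1 ratio.
Under the 1:1:1:1 hypothesis (Σ ratio = 4, N = 621):
  purple smooth: 621 × 1/4 = 155.25
  purple shrunken: 621 × 1/4 = 155.25
  yellow smooth: 621 × 1/4 = 155.25
  yellow shrunken: 621 × 1/4 = 155.25
χ² = Σ (O − E)² / E
  purple smooth: (153 − 155.25)² / 155.25 = 0.0326
  purple shrunken: (157 − 155.25)² / 155.25 = 0.0197
  yellow smooth: (172 − 155.25)² / 155.25 = 1.8072
  yellow shrunken: (139 − 155.25)² / 155.25 = 1.7009
χ² = 0.0326 + 0.0197 + 1.8072 + 1.7009 = 3.5604 ≈ 3.560
Degrees of freedom = 4 − 1 = 3; critical value at α = 0.05 is 7.815.
Since 3.560 < 7.815, we fail to reject the null hypothesis — the data are consistent with the 1:1:1:1 ratio.

3.560; consistent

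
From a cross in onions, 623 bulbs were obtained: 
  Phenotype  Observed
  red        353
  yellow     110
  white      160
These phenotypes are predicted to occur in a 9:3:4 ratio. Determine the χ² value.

0.532

Under the 9:3:4 hypothesis (Σ ratio = 16, N = 623):
  red: 623 × 9/16 = 350.4375
  yellow: 623 × 3/16 = 116.8125
  white: 623 × 4/16 = 155.75
χ² = Σ (O − E)² / E
  red: (353 − 350.4375)² / 350.4375 = 0.0187
  yellow: (110 − 116.8125)² / 116.8125 = 0.3973
  white: (160 − 155.75)² / 155.75 = 0.1160
χ² = 0.0187 + 0.3973 + 0.1160 = 0.532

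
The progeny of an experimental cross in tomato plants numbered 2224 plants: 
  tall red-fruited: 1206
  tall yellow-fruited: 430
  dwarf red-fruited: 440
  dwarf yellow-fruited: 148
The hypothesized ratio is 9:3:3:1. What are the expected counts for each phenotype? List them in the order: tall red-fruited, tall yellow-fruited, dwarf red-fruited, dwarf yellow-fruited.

1251, 417, 417, 139

The 9:3:3:1 ratio has 16 parts, so with N = 2224 the expected counts are:
  tall red-fruited: 2224 × 9/16 = 1251
  tall yellow-fruited: 2224 × 3/16 = 417
  dwarf red-fruited: 2224 × 3/16 = 417
  dwarf yellow-fruited: 2224 × 1/16 = 139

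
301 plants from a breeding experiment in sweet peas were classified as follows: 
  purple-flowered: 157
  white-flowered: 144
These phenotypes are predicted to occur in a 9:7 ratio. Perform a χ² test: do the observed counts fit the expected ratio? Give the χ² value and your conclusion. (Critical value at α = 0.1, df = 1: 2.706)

2.047; consistent

Expected counts for N = 301 under a 9:7 ratio (total parts = 16):
  purple-flowered: 301 × 9/16 = 169.3125
  white-flowered: 301 × 7/16 = 131.6875
χ² = Σ (O − E)² / E
  purple-flowered: (157 − 169.3125)² / 169.3125 = 0.8954
  white-flowered: (144 − 131.6875)² / 131.6875 = 1.1512
χ² = 0.8954 + 1.1512 = 2.0466 ≈ 2.047
Degrees of freedom = 2 − 1 = 1; critical value at α = 0.1 is 2.706.
Since 2.047 < 2.706, we fail to reject the null hypothesis — the data are consistent with the 9:7 ratio.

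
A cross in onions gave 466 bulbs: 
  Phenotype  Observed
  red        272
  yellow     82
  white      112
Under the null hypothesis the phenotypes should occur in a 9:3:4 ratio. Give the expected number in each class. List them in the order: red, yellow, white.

The 9:3:4 ratio has 16 parts, so with N = 466 the expected counts are:
  red: 466 × 9/16 = 262.125
  yellow: 466 × 3/16 = 87.375
  white: 466 × 4/16 = 116.5

262.125, 87.375, 116.5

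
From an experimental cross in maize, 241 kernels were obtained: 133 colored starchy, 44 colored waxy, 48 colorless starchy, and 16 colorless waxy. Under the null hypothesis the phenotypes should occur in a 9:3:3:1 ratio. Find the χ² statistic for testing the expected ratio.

Total ratio parts = 16. Expected numbers out of 241:
  colored starchy: 241 × 9/16 = 135.5625
  colored waxy: 241 × 3/16 = 45.1875
  colorless starchy: 241 × 3/16 = 45.1875
  colorless waxy: 241 × 1/16 = 15.0625
χ² = Σ (O − E)² / E
  colored starchy: (133 − 135.5625)² / 135.5625 = 0.0484
  colored waxy: (44 − 45.1875)² / 45.1875 = 0.0312
  colorless starchy: (48 − 45.1875)² / 45.1875 = 0.1751
  colorless waxy: (16 − 15.0625)² / 15.0625 = 0.0584
χ² = 0.0484 + 0.0312 + 0.1751 + 0.0584 = 0.3131 ≈ 0.313

0.313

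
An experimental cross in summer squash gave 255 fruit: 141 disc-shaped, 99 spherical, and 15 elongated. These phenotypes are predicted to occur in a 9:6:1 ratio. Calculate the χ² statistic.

The 9:6:1 ratio has 16 parts, so with N = 255 the expected counts are:
  disc-shaped: 255 × 9/16 = 143.4375
  spherical: 255 × 6/16 = 95.625
  elongated: 255 × 1/16 = 15.9375
χ² = Σ (O − E)² / E
  disc-shaped: (141 − 143.4375)² / 143.4375 = 0.0414
  spherical: (99 − 95.625)² / 95.625 = 0.1191
  elongated: (15 − 15.9375)² / 15.9375 = 0.0551
χ² = 0.0414 + 0.1191 + 0.0551 = 0.2156 ≈ 0.216

0.216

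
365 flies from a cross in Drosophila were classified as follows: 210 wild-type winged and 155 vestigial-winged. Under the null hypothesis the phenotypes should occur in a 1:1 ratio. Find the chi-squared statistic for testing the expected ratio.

Under the 1:1 hypothesis (Σ ratio = 2, N = 365):
  wild-type winged: 365 × 1/2 = 182.5
  vestigial-winged: 365 × 1/2 = 182.5
χ² = Σ (O − E)² / E
  wild-type winged: (210 − 182.5)² / 182.5 = 4.1438
  vestigial-winged: (155 − 182.5)² / 182.5 = 4.1438
χ² = 4.1438 + 4.1438 = 8.2876 ≈ 8.288

8.288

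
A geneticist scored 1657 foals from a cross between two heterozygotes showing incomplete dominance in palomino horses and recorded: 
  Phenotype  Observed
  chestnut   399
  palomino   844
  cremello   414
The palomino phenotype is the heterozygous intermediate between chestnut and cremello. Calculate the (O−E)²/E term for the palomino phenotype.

With incomplete dominance, a heterozygote × heterozygote cross gives a 1:2:1 phenotypic ratio.
Expected counts for N = 1657 under a 1:2:1 ratio (total parts = 4):
  chestnut: 1657 × 1/4 = 414.25
  palomino: 1657 × 2/4 = 828.5
  cremello: 1657 × 1/4 = 414.25
Contribution of palomino: (844 − 828.5)² / 828.5 = 0.2900

0.290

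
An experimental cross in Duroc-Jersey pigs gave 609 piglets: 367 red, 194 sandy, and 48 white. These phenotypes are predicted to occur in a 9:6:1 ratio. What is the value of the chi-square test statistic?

9.512

Expected counts for N = 609 under a 9:6:1 ratio (total parts = 16):
  red: 609 × 9/16 = 342.5625
  sandy: 609 × 6/16 = 228.375
  white: 609 × 1/16 = 38.0625
χ² = Σ (O − E)² / E
  red: (367 − 342.5625)² / 342.5625 = 1.7433
  sandy: (194 − 228.375)² / 228.375 = 5.1741
  white: (48 − 38.0625)² / 38.0625 = 2.5945
χ² = 1.7433 + 5.1741 + 2.5945 = 9.5119 ≈ 9.512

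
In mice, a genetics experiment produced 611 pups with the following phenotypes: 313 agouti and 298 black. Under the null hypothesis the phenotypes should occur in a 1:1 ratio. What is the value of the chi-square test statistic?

Under the 1:1 hypothesis (Σ ratio = 2, N = 611):
  agouti: 611 × 1/2 = 305.5
  black: 611 × 1/2 = 305.5
χ² = Σ (O − E)² / E
  agouti: (313 − 305.5)² / 305.5 = 0.1841
  black: (298 − 305.5)² / 305.5 = 0.1841
χ² = 0.1841 + 0.1841 = 0.3682 ≈ 0.368

0.368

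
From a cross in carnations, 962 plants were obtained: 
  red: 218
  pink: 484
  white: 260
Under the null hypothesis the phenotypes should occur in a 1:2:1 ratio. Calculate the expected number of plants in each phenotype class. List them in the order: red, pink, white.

Expected counts for N = 962 under a 1:2:1 ratio (total parts = 4):
  red: 962 × 1/4 = 240.5
  pink: 962 × 2/4 = 481
  white: 962 × 1/4 = 240.5

240.5, 481, 240.5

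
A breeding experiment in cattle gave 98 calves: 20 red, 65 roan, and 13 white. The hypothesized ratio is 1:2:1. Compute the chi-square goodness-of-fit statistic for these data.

11.449

Under the 1:2:1 hypothesis (Σ ratio = 4, N = 98):
  red: 98 × 1/4 = 24.5
  roan: 98 × 2/4 = 49
  white: 98 × 1/4 = 24.5
χ² = Σ (O − E)² / E
  red: (20 − 24.5)² / 24.5 = 0.8265
  roan: (65 − 49)² / 49 = 5.2245
  white: (13 − 24.5)² / 24.5 = 5.3980
χ² = 0.8265 + 5.2245 + 5.3980 = 11.449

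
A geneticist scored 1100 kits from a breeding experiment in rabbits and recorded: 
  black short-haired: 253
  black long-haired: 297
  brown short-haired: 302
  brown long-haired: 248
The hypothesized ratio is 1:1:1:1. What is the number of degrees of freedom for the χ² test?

A goodness-of-fit test with 4 phenotype classes has df = 4 − 1 = 3.

3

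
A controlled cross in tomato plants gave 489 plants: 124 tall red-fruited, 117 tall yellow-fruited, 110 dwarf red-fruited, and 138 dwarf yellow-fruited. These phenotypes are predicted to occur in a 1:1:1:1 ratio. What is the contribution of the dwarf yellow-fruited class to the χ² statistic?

2.029

Total ratio parts = 4. Expected numbers out of 489:
  tall red-fruited: 489 × 1/4 = 122.25
  tall yellow-fruited: 489 × 1/4 = 122.25
  dwarf red-fruited: 489 × 1/4 = 122.25
  dwarf yellow-fruited: 489 × 1/4 = 122.25
Contribution of dwarf yellow-fruited: (138 − 122.25)² / 122.25 = 2.0291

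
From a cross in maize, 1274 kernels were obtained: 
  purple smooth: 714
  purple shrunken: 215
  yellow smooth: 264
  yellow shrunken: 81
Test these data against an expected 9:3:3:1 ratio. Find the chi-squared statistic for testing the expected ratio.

5.062

Under the 9:3:3:1 hypothesis (Σ ratio = 16, N = 1274):
  purple smooth: 1274 × 9/16 = 716.625
  purple shrunken: 1274 × 3/16 = 238.875
  yellow smooth: 1274 × 3/16 = 238.875
  yellow shrunken: 1274 × 1/16 = 79.625
χ² = Σ (O − E)² / E
  purple smooth: (714 − 716.625)² / 716.625 = 0.0096
  purple shrunken: (215 − 238.875)² / 238.875 = 2.3863
  yellow smooth: (264 − 238.875)² / 238.875 = 2.6427
  yellow shrunken: (81 − 79.625)² / 79.625 = 0.0237
χ² = 0.0096 + 2.3863 + 2.6427 + 0.0237 = 5.0623 ≈ 5.062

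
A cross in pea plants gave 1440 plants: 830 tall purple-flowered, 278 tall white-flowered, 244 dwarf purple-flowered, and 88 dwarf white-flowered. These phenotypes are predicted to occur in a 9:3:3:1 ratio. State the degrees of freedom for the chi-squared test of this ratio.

A goodness-of-fit test with 4 phenotype classes has df = 4 − 1 = 3.

3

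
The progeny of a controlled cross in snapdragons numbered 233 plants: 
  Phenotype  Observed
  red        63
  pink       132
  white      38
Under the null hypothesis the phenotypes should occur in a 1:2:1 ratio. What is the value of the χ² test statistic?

9.489

Under the 1:2:1 hypothesis (Σ ratio = 4, N = 233):
  red: 233 × 1/4 = 58.25
  pink: 233 × 2/4 = 116.5
  white: 233 × 1/4 = 58.25
χ² = Σ (O − E)² / E
  red: (63 − 58.25)² / 58.25 = 0.3873
  pink: (132 − 116.5)² / 116.5 = 2.0622
  white: (38 − 58.25)² / 58.25 = 7.0397
χ² = 0.3873 + 2.0622 + 7.0397 = 9.4892 ≈ 9.489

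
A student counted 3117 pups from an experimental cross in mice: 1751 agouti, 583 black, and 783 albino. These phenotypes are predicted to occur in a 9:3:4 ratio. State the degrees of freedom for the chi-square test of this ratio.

A goodness-of-fit test with 3 phenotype classes has df = 3 − 1 = 2.

2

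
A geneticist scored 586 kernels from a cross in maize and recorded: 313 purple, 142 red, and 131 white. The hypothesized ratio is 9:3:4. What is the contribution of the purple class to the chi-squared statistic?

Expected counts for N = 586 under a 9:3:4 ratio (total parts = 16):
  purple: 586 × 9/16 = 329.625
  red: 586 × 3/16 = 109.875
  white: 586 × 4/16 = 146.5
Contribution of purple: (313 − 329.625)² / 329.625 = 0.8385

0.839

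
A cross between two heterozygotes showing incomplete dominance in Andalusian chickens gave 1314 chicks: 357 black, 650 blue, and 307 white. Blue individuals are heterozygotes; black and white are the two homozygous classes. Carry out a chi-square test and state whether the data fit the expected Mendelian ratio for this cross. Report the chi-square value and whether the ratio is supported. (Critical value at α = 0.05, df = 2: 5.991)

3.954; consistent

With incomplete dominance, a heterozygote × heterozygote cross gives a 1:2:1 phenotypic ratio.
The 1:2:1 ratio has 4 parts, so with N = 1314 the expected counts are:
  black: 1314 × 1/4 = 328.5
  blue: 1314 × 2/4 = 657
  white: 1314 × 1/4 = 328.5
χ² = Σ (O − E)² / E
  black: (357 − 328.5)² / 328.5 = 2.4726
  blue: (650 − 657)² / 657 = 0.0746
  white: (307 − 328.5)² / 328.5 = 1.4072
χ² = 2.4726 + 0.0746 + 1.4072 = 3.9544 ≈ 3.954
Degrees of freedom = 3 − 1 = 2; critical value at α = 0.05 is 5.991.
Since 3.954 < 5.991, we fail to reject the null hypothesis — the data are consistent with the 1:2:1 ratio.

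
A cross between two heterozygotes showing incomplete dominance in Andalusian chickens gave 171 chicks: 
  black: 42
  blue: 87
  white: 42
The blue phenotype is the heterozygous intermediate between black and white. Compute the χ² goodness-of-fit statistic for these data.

0.053

With incomplete dominance, a heterozygote × heterozygote cross gives a 1:2:1 phenotypic ratio.
Under the 1:2:1 hypothesis (Σ ratio = 4, N = 171):
  black: 171 × 1/4 = 42.75
  blue: 171 × 2/4 = 85.5
  white: 171 × 1/4 = 42.75
χ² = Σ (O − E)² / E
  black: (42 − 42.75)² / 42.75 = 0.0132
  blue: (87 − 85.5)² / 85.5 = 0.0263
  white: (42 − 42.75)² / 42.75 = 0.0132
χ² = 0.0132 + 0.0263 + 0.0132 = 0.0527 ≈ 0.053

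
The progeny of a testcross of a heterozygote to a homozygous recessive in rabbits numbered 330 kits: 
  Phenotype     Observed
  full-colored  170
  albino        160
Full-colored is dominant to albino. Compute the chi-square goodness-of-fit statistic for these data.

0.303

A testcross of a heterozygote (Aa × aa) gives a 1:1 phenotypic ratio.
The 1:1 ratio has 2 parts, so with N = 330 the expected counts are:
  full-colored: 330 × 1/2 = 165
  albino: 330 × 1/2 = 165
χ² = Σ (O − E)² / E
  full-colored: (170 − 165)² / 165 = 0.1515
  albino: (160 − 165)² / 165 = 0.1515
χ² = 0.1515 + 0.1515 = 0.303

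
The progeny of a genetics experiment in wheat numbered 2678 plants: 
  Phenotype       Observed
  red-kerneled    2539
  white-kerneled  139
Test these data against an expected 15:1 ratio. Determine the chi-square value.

5.131

Total ratio parts = 16. Expected numbers out of 2678:
  red-kerneled: 2678 × 15/16 = 2510.625
  white-kerneled: 2678 × 1/16 = 167.375
χ² = Σ (O − E)² / E
  red-kerneled: (2539 − 2510.625)² / 2510.625 = 0.3207
  white-kerneled: (139 − 167.375)² / 167.375 = 4.8104
χ² = 0.3207 + 4.8104 = 5.1311 ≈ 5.131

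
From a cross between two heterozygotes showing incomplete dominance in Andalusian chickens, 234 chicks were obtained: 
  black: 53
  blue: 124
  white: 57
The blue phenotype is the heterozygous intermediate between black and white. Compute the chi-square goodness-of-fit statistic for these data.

With incomplete dominance, a heterozygote × heterozygote cross gives a 1:2:1 phenotypic ratio.
Expected counts for N = 234 under a 1:2:1 ratio (total parts = 4):
  black: 234 × 1/4 = 58.5
  blue: 234 × 2/4 = 117
  white: 234 × 1/4 = 58.5
χ² = Σ (O − E)² / E
  black: (53 − 58.5)² / 58.5 = 0.5171
  blue: (124 − 117)² / 117 = 0.4188
  white: (57 − 58.5)² / 58.5 = 0.0385
χ² = 0.5171 + 0.4188 + 0.0385 = 0.9744 ≈ 0.974

0.974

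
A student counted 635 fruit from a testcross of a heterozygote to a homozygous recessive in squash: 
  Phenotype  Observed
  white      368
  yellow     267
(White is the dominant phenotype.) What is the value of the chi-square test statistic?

16.065

A testcross of a heterozygote (Aa × aa) gives a 1:1 phenotypic ratio.
Under the 1:1 hypothesis (Σ ratio = 2, N = 635):
  white: 635 × 1/2 = 317.5
  yellow: 635 × 1/2 = 317.5
χ² = Σ (O − E)² / E
  white: (368 − 317.5)² / 317.5 = 8.0323
  yellow: (267 − 317.5)² / 317.5 = 8.0323
χ² = 8.0323 + 8.0323 = 16.0646 ≈ 16.065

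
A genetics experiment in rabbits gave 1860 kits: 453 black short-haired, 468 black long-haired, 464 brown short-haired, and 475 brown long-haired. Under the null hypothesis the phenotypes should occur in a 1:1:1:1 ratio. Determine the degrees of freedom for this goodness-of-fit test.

3

A goodness-of-fit test with 4 phenotype classes has df = 4 − 1 = 3.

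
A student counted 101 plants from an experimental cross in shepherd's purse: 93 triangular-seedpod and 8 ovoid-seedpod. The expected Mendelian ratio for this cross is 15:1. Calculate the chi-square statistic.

0.481

The 15:1 ratio has 16 parts, so with N = 101 the expected counts are:
  triangular-seedpod: 101 × 15/16 = 94.6875
  ovoid-seedpod: 101 × 1/16 = 6.3125
χ² = Σ (O − E)² / E
  triangular-seedpod: (93 − 94.6875)² / 94.6875 = 0.0301
  ovoid-seedpod: (8 − 6.3125)² / 6.3125 = 0.4511
χ² = 0.0301 + 0.4511 = 0.4812 ≈ 0.481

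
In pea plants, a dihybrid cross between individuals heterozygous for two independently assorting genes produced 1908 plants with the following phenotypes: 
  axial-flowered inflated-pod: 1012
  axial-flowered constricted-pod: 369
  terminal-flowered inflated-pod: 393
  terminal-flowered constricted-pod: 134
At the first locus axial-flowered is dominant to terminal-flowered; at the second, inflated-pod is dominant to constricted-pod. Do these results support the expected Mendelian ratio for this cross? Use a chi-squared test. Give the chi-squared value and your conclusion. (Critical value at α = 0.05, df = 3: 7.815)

A dihybrid F₂ with independent assortment and complete dominance at both loci gives a 9:3:3:1 phenotypic ratio.
Total ratio parts = 16. Expected numbers out of 1908:
  axial-flowered inflated-pod: 1908 × 9/16 = 1073.25
  axial-flowered constricted-pod: 1908 × 3/16 = 357.75
  terminal-flowered inflated-pod: 1908 × 3/16 = 357.75
  terminal-flowered constricted-pod: 1908 × 1/16 = 119.25
χ² = Σ (O − E)² / E
  axial-flowered inflated-pod: (1012 − 1073.25)² / 1073.25 = 3.4955
  axial-flowered constricted-pod: (369 − 357.75)² / 357.75 = 0.3538
  terminal-flowered inflated-pod: (393 − 357.75)² / 357.75 = 3.4733
  terminal-flowered constricted-pod: (134 − 119.25)² / 119.25 = 1.8244
χ² = 3.4955 + 0.3538 + 3.4733 + 1.8244 = 9.147
Degrees of freedom = 4 − 1 = 3; critical value at α = 0.05 is 7.815.
Since 9.147 > 7.815, we reject the null hypothesis — the data do not fit the 9:3:3:1 ratio.

9.147; not consistent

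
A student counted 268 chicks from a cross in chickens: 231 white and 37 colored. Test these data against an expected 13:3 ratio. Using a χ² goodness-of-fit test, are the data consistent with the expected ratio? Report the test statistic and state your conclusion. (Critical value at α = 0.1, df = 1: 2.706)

Expected counts for N = 268 under a 13:3 ratio (total parts = 16):
  white: 268 × 13/16 = 217.75
  colored: 268 × 3/16 = 50.25
χ² = Σ (O − E)² / E
  white: (231 − 217.75)² / 217.75 = 0.8063
  colored: (37 − 50.25)² / 50.25 = 3.4938
χ² = 0.8063 + 3.4938 = 4.3001 ≈ 4.300
Degrees of freedom = 2 − 1 = 1; critical value at α = 0.1 is 2.706.
Since 4.300 > 2.706, we reject the null hypothesis — the data do not fit the 13:3 ratio.

4.300; not consistent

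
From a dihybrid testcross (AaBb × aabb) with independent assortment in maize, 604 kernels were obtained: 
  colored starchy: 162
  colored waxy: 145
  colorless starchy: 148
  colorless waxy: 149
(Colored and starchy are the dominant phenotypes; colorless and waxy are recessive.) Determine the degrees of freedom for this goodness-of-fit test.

3

A dihybrid testcross with independent assortment gives a 1:1:1:1 ratio.
A goodness-of-fit test with 4 phenotype classes has df = 4 − 1 = 3.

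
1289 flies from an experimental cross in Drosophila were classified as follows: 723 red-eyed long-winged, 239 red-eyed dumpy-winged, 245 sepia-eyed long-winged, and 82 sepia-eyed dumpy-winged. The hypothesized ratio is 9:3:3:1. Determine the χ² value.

0.107

The 9:3:3:1 ratio has 16 parts, so with N = 1289 the expected counts are:
  red-eyed long-winged: 1289 × 9/16 = 725.0625
  red-eyed dumpy-winged: 1289 × 3/16 = 241.6875
  sepia-eyed long-winged: 1289 × 3/16 = 241.6875
  sepia-eyed dumpy-winged: 1289 × 1/16 = 80.5625
χ² = Σ (O − E)² / E
  red-eyed long-winged: (723 − 725.0625)² / 725.0625 = 0.0059
  red-eyed dumpy-winged: (239 − 241.6875)² / 241.6875 = 0.0299
  sepia-eyed long-winged: (245 − 241.6875)² / 241.6875 = 0.0454
  sepia-eyed dumpy-winged: (82 − 80.5625)² / 80.5625 = 0.0256
χ² = 0.0059 + 0.0299 + 0.0454 + 0.0256 = 0.1068 ≈ 0.107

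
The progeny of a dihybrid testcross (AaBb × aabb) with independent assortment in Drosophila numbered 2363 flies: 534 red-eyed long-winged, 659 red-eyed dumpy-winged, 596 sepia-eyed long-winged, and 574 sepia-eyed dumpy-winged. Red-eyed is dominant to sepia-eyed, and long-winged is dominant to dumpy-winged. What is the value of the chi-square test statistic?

13.858

A dihybrid testcross with independent assortment gives a 1:1:1:1 ratio.
Total ratio parts = 4. Expected numbers out of 2363:
  red-eyed long-winged: 2363 × 1/4 = 590.75
  red-eyed dumpy-winged: 2363 × 1/4 = 590.75
  sepia-eyed long-winged: 2363 × 1/4 = 590.75
  sepia-eyed dumpy-winged: 2363 × 1/4 = 590.75
χ² = Σ (O − E)² / E
  red-eyed long-winged: (534 − 590.75)² / 590.75 = 5.4517
  red-eyed dumpy-winged: (659 − 590.75)² / 590.75 = 7.8850
  sepia-eyed long-winged: (596 − 590.75)² / 590.75 = 0.0467
  sepia-eyed dumpy-winged: (574 − 590.75)² / 590.75 = 0.4749
χ² = 5.4517 + 7.8850 + 0.0467 + 0.4749 = 13.8583 ≈ 13.858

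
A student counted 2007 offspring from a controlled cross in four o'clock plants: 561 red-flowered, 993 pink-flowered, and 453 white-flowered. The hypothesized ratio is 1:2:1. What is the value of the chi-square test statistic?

Expected counts for N = 2007 under a 1:2:1 ratio (total parts = 4):
  red-flowered: 2007 × 1/4 = 501.75
  pink-flowered: 2007 × 2/4 = 1003.5
  white-flowered: 2007 × 1/4 = 501.75
χ² = Σ (O − E)² / E
  red-flowered: (561 − 501.75)² / 501.75 = 6.9966
  pink-flowered: (993 − 1003.5)² / 1003.5 = 0.1099
  white-flowered: (453 − 501.75)² / 501.75 = 4.7365
χ² = 6.9966 + 0.1099 + 4.7365 = 11.843

11.843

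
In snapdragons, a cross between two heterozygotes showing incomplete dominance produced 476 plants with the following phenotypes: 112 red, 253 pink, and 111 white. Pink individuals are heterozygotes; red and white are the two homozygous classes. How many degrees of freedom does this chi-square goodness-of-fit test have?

With incomplete dominance, a heterozygote × heterozygote cross gives a 1:2:1 phenotypic ratio.
A goodness-of-fit test with 3 phenotype classes has df = 3 − 1 = 2.

2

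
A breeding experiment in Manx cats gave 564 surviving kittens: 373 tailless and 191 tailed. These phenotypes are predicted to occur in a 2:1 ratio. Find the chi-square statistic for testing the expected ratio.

0.072

The 2:1 ratio has 3 parts, so with N = 564 the expected counts are:
  tailless: 564 × 2/3 = 376
  tailed: 564 × 1/3 = 188
χ² = Σ (O − E)² / E
  tailless: (373 − 376)² / 376 = 0.0239
  tailed: (191 − 188)² / 188 = 0.0479
χ² = 0.0239 + 0.0479 = 0.0718 ≈ 0.072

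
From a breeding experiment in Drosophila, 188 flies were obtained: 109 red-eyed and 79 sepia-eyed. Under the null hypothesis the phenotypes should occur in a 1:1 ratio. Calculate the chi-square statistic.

4.787

The 1:1 ratio has 2 parts, so with N = 188 the expected counts are:
  red-eyed: 188 × 1/2 = 94
  sepia-eyed: 188 × 1/2 = 94
χ² = Σ (O − E)² / E
  red-eyed: (109 − 94)² / 94 = 2.3936
  sepia-eyed: (79 − 94)² / 94 = 2.3936
χ² = 2.3936 + 2.3936 = 4.7872 ≈ 4.787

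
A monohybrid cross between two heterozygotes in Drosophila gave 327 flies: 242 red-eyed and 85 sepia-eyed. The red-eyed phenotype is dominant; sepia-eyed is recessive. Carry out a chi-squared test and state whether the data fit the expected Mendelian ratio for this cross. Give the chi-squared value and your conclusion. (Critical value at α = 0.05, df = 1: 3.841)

For a monohybrid cross between heterozygotes with complete dominance, the expected phenotypic ratio is 3:1.
Under the 3:1 hypothesis (Σ ratio = 4, N = 327):
  red-eyed: 327 × 3/4 = 245.25
  sepia-eyed: 327 × 1/4 = 81.75
χ² = Σ (O − E)² / E
  red-eyed: (242 − 245.25)² / 245.25 = 0.0431
  sepia-eyed: (85 − 81.75)² / 81.75 = 0.1292
χ² = 0.0431 + 0.1292 = 0.1723 ≈ 0.172
Degrees of freedom = 2 − 1 = 1; critical value at α = 0.05 is 3.841.
Since 0.172 < 3.841, we fail to reject the null hypothesis — the data are consistent with the 3:1 ratio.

0.172; consistent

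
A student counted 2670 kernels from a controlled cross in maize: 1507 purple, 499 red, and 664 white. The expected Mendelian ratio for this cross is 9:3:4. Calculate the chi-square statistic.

Under the 9:3:4 hypothesis (Σ ratio = 16, N = 2670):
  purple: 2670 × 9/16 = 1501.875
  red: 2670 × 3/16 = 500.625
  white: 2670 × 4/16 = 667.5
χ² = Σ (O − E)² / E
  purple: (1507 − 1501.875)² / 1501.875 = 0.0175
  red: (499 − 500.625)² / 500.625 = 0.0053
  white: (664 − 667.5)² / 667.5 = 0.0184
χ² = 0.0175 + 0.0053 + 0.0184 = 0.0412 ≈ 0.041

0.041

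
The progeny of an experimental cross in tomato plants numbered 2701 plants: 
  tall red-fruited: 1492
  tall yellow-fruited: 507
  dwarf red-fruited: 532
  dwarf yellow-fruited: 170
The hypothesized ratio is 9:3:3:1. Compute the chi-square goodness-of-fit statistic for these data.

Total ratio parts = 16. Expected numbers out of 2701:
  tall red-fruited: 2701 × 9/16 = 1519.3125
  tall yellow-fruited: 2701 × 3/16 = 506.4375
  dwarf red-fruited: 2701 × 3/16 = 506.4375
  dwarf yellow-fruited: 2701 × 1/16 = 168.8125
χ² = Σ (O − E)² / E
  tall red-fruited: (1492 − 1519.3125)² / 1519.3125 = 0.4910
  tall yellow-fruited: (507 − 506.4375)² / 506.4375 = 0.0006
  dwarf red-fruited: (532 − 506.4375)² / 506.4375 = 1.2903
  dwarf yellow-fruited: (170 − 168.8125)² / 168.8125 = 0.0084
χ² = 0.4910 + 0.0006 + 1.2903 + 0.0084 = 1.7903 ≈ 1.790

1.790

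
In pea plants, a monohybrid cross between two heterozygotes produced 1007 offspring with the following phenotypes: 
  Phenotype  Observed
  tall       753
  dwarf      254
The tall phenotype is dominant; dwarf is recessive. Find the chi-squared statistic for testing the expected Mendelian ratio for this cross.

For a monohybrid cross between heterozygotes with complete dominance, the expected phenotypic ratio is 3:1.
The 3:1 ratio has 4 parts, so with N = 1007 the expected counts are:
  tall: 1007 × 3/4 = 755.25
  dwarf: 1007 × 1/4 = 251.75
χ² = Σ (O − E)² / E
  tall: (753 − 755.25)² / 755.25 = 0.0067
  dwarf: (254 − 251.75)² / 251.75 = 0.0201
χ² = 0.0067 + 0.0201 = 0.0268 ≈ 0.027

0.027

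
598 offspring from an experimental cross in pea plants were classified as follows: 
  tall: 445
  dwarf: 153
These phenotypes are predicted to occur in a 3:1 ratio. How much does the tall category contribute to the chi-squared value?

Total ratio parts = 4. Expected numbers out of 598:
  tall: 598 × 3/4 = 448.5
  dwarf: 598 × 1/4 = 149.5
Contribution of tall: (445 − 448.5)² / 448.5 = 0.0273

0.027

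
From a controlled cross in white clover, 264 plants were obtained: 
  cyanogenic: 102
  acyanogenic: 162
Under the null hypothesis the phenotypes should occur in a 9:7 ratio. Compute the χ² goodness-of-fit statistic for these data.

Expected counts for N = 264 under a 9:7 ratio (total parts = 16):
  cyanogenic: 264 × 9/16 = 148.5
  acyanogenic: 264 × 7/16 = 115.5
χ² = Σ (O − E)² / E
  cyanogenic: (102 − 148.5)² / 148.5 = 14.5606
  acyanogenic: (162 − 115.5)² / 115.5 = 18.7208
χ² = 14.5606 + 18.7208 = 33.2814 ≈ 33.281

33.281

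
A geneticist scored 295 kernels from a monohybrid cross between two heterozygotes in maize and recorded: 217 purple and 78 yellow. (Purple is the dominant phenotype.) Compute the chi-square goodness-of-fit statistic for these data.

For a monohybrid cross between heterozygotes with complete dominance, the expected phenotypic ratio is 3:1.
Under the 3:1 hypothesis (Σ ratio = 4, N = 295):
  purple: 295 × 3/4 = 221.25
  yellow: 295 × 1/4 = 73.75
χ² = Σ (O − E)² / E
  purple: (217 − 221.25)² / 221.25 = 0.0816
  yellow: (78 − 73.75)² / 73.75 = 0.2449
χ² = 0.0816 + 0.2449 = 0.3265 ≈ 0.327

0.327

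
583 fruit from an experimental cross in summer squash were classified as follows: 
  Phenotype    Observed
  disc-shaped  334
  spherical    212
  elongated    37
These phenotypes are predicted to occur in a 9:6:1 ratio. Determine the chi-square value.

0.322

Expected counts for N = 583 under a 9:6:1 ratio (total parts = 16):
  disc-shaped: 583 × 9/16 = 327.9375
  spherical: 583 × 6/16 = 218.625
  elongated: 583 × 1/16 = 36.4375
χ² = Σ (O − E)² / E
  disc-shaped: (334 − 327.9375)² / 327.9375 = 0.1121
  spherical: (212 − 218.625)² / 218.625 = 0.2008
  elongated: (37 − 36.4375)² / 36.4375 = 0.0087
χ² = 0.1121 + 0.2008 + 0.0087 = 0.3216 ≈ 0.322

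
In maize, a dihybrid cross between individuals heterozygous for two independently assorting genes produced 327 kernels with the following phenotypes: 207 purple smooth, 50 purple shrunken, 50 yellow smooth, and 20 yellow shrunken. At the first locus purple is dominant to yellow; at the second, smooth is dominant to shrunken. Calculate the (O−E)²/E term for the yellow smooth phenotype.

2.087

A dihybrid F₂ with independent assortment and complete dominance at both loci gives a 9:3:3:1 phenotypic ratio.
Expected counts for N = 327 under a 9:3:3:1 ratio (total parts = 16):
  purple smooth: 327 × 9/16 = 183.9375
  purple shrunken: 327 × 3/16 = 61.3125
  yellow smooth: 327 × 3/16 = 61.3125
  yellow shrunken: 327 × 1/16 = 20.4375
Contribution of yellow smooth: (50 − 61.3125)² / 61.3125 = 2.0872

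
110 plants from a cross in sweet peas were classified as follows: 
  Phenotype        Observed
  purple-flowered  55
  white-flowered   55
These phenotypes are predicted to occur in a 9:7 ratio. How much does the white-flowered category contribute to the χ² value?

Under the 9:7 hypothesis (Σ ratio = 16, N = 110):
  purple-flowered: 110 × 9/16 = 61.875
  white-flowered: 110 × 7/16 = 48.125
Contribution of white-flowered: (55 − 48.125)² / 48.125 = 0.9821

0.982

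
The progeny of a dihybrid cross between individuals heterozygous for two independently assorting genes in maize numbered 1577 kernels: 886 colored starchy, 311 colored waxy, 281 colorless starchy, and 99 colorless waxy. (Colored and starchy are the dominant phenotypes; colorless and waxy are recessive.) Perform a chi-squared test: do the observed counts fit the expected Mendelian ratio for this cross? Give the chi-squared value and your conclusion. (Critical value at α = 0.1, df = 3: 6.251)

1.526; consistent

A dihybrid F₂ with independent assortment and complete dominance at both loci gives a 9:3:3:1 phenotypic ratio.
Under the 9:3:3:1 hypothesis (Σ ratio = 16, N = 1577):
  colored starchy: 1577 × 9/16 = 887.0625
  colored waxy: 1577 × 3/16 = 295.6875
  colorless starchy: 1577 × 3/16 = 295.6875
  colorless waxy: 1577 × 1/16 = 98.5625
χ² = Σ (O − E)² / E
  colored starchy: (886 − 887.0625)² / 887.0625 = 0.0013
  colored waxy: (311 − 295.6875)² / 295.6875 = 0.7930
  colorless starchy: (281 − 295.6875)² / 295.6875 = 0.7296
  colorless waxy: (99 − 98.5625)² / 98.5625 = 0.0019
χ² = 0.0013 + 0.7930 + 0.7296 + 0.0019 = 1.5258 ≈ 1.526
Degrees of freedom = 4 − 1 = 3; critical value at α = 0.1 is 6.251.
Since 1.526 < 6.251, we fail to reject the null hypothesis — the data are consistent with the 9:3:3:1 ratio.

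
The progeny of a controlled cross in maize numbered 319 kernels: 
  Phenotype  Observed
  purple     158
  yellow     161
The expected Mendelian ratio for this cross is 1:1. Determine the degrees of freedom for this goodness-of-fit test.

A goodness-of-fit test with 2 phenotype classes has df = 2 − 1 = 1.

1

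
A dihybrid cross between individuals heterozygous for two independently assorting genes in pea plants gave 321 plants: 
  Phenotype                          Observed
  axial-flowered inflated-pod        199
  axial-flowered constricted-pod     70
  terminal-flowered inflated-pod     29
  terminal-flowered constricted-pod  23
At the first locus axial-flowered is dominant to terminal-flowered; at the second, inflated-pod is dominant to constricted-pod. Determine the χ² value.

A dihybrid F₂ with independent assortment and complete dominance at both loci gives a 9:3:3:1 phenotypic ratio.
The 9:3:3:1 ratio has 16 parts, so with N = 321 the expected counts are:
  axial-flowered inflated-pod: 321 × 9/16 = 180.5625
  axial-flowered constricted-pod: 321 × 3/16 = 60.1875
  terminal-flowered inflated-pod: 321 × 3/16 = 60.1875
  terminal-flowered constricted-pod: 321 × 1/16 = 20.0625
χ² = Σ (O − E)² / E
  axial-flowered inflated-pod: (199 − 180.5625)² / 180.5625 = 1.8827
  axial-flowered constricted-pod: (70 − 60.1875)² / 60.1875 = 1.5998
  terminal-flowered inflated-pod: (29 − 60.1875)² / 60.1875 = 16.1605
  terminal-flowered constricted-pod: (23 − 20.0625)² / 20.0625 = 0.4301
χ² = 1.8827 + 1.5998 + 16.1605 + 0.4301 = 20.0731 ≈ 20.073

20.073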